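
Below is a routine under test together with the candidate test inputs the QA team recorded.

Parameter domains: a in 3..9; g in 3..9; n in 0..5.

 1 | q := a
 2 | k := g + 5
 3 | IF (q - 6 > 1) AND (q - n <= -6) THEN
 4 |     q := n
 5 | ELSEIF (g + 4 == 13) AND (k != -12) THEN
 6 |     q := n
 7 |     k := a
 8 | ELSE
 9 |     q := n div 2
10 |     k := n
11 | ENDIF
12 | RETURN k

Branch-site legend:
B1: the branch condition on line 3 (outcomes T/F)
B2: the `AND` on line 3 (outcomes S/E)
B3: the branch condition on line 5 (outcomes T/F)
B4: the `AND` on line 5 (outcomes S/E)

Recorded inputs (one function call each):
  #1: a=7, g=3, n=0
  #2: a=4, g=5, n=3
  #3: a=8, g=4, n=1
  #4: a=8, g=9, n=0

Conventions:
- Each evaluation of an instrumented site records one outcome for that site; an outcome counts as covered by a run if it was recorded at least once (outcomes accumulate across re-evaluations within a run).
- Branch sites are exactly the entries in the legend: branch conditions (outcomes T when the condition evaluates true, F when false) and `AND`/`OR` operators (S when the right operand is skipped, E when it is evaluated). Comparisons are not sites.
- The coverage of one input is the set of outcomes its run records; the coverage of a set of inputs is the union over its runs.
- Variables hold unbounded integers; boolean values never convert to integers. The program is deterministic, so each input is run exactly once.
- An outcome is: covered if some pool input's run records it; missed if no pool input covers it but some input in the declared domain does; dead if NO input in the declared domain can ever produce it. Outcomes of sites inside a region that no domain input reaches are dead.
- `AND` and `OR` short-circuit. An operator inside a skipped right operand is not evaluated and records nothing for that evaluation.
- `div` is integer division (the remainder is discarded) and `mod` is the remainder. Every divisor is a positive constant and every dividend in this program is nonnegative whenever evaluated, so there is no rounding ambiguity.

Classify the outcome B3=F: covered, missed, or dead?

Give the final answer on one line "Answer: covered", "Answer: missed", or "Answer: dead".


B3=F is recorded by pool input(s) 1, 2, 3 -> covered
Answer: covered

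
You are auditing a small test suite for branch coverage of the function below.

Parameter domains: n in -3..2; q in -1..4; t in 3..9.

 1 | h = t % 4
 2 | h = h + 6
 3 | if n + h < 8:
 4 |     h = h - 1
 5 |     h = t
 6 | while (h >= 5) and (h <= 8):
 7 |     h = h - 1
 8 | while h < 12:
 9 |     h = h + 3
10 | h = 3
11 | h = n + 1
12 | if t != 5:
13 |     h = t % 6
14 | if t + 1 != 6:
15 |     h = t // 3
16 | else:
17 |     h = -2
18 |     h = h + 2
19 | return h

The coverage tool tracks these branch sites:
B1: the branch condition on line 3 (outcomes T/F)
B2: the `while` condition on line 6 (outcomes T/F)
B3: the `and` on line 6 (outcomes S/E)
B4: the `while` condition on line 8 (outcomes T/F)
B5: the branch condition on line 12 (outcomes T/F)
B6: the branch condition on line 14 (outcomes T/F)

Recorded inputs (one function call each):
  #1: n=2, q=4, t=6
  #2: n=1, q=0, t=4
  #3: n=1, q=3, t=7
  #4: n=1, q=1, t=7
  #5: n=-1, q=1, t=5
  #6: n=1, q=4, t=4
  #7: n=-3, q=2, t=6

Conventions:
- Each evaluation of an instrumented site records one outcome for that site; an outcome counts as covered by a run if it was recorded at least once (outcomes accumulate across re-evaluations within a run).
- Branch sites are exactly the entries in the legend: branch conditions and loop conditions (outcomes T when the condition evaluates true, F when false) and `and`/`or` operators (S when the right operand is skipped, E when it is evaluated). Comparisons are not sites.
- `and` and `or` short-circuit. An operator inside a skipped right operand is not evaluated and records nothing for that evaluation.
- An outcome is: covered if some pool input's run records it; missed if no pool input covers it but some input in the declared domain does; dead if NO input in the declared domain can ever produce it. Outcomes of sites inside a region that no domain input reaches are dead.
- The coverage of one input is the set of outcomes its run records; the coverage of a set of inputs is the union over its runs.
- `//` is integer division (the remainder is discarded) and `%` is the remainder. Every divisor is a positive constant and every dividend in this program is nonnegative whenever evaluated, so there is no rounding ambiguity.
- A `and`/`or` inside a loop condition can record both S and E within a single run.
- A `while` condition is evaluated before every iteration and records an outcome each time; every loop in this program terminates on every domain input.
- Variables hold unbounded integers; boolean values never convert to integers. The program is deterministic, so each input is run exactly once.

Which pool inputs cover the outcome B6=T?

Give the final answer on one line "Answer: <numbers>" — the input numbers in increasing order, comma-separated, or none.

input #1 (n=2, q=4, t=6): produces B6=T
input #2 (n=1, q=0, t=4): produces B6=T
input #3 (n=1, q=3, t=7): produces B6=T
input #4 (n=1, q=1, t=7): produces B6=T
input #5 (n=-1, q=1, t=5): does not produce B6=T
input #6 (n=1, q=4, t=4): produces B6=T
input #7 (n=-3, q=2, t=6): produces B6=T

Answer: 1, 2, 3, 4, 6, 7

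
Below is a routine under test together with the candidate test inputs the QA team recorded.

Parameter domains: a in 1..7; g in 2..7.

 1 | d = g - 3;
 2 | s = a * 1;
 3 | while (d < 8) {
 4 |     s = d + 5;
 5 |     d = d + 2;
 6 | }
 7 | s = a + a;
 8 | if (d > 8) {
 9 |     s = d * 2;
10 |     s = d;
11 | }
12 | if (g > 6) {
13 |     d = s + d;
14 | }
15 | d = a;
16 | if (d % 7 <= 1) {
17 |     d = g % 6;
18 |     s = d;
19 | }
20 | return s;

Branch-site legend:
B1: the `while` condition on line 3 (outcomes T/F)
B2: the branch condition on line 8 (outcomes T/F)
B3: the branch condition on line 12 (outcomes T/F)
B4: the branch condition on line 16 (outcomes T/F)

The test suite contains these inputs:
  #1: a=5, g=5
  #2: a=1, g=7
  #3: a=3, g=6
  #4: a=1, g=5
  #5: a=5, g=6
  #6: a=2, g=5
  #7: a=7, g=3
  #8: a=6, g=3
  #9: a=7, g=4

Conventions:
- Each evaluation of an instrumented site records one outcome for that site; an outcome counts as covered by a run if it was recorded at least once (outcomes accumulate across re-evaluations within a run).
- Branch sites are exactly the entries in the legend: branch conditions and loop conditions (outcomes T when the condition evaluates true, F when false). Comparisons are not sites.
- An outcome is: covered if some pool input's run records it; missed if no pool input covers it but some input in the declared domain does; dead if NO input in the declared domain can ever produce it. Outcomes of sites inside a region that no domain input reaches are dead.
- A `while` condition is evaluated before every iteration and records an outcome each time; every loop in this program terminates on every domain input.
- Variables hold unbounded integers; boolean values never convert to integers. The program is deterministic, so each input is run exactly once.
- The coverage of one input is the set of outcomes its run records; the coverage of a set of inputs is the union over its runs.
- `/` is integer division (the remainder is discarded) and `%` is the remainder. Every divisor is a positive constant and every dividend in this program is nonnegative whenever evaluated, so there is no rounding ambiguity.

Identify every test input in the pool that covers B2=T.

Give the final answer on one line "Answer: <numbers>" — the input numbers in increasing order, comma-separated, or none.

input #1 (a=5, g=5): misses B2=T
input #2 (a=1, g=7): misses B2=T
input #3 (a=3, g=6): covers B2=T
input #4 (a=1, g=5): misses B2=T
input #5 (a=5, g=6): covers B2=T
input #6 (a=2, g=5): misses B2=T
input #7 (a=7, g=3): misses B2=T
input #8 (a=6, g=3): misses B2=T
input #9 (a=7, g=4): covers B2=T

Answer: 3, 5, 9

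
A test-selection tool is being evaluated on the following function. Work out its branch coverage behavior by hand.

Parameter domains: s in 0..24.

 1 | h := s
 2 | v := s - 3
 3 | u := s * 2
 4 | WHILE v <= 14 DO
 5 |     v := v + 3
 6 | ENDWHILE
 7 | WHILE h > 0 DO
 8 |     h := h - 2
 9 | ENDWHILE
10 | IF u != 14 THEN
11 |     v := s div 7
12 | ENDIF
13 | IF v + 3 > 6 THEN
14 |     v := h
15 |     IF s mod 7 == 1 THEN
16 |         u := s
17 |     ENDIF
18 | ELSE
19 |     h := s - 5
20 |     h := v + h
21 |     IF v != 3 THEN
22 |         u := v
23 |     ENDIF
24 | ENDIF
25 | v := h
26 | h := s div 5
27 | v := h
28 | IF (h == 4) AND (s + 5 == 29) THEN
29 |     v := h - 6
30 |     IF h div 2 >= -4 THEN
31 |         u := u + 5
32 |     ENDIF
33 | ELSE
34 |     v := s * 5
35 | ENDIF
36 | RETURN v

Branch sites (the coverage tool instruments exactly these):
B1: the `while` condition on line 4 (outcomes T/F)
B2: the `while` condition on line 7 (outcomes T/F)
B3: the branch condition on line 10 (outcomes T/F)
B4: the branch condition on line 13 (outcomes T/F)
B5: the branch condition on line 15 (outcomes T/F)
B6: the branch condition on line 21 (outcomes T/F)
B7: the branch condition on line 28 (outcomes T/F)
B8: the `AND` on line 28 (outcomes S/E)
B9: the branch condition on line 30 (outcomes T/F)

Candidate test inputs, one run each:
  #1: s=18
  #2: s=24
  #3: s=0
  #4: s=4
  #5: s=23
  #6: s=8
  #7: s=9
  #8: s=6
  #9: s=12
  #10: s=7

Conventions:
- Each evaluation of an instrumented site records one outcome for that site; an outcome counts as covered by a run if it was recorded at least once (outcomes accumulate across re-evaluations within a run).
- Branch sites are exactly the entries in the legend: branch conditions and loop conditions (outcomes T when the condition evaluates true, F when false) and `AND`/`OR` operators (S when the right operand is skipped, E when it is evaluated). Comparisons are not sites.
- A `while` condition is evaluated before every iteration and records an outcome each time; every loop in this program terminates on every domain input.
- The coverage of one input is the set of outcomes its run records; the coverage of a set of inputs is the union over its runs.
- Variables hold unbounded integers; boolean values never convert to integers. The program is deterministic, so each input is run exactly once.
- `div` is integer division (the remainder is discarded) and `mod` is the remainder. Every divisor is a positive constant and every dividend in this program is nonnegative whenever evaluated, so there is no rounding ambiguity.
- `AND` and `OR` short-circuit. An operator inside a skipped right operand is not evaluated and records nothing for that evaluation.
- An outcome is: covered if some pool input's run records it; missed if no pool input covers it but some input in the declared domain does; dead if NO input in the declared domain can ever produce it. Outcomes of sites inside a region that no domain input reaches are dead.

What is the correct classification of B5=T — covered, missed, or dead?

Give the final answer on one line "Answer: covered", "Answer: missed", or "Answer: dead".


no pool input records B5=T
checking all 25 inputs in the declared domain: B5=T is never recorded -> dead
Answer: dead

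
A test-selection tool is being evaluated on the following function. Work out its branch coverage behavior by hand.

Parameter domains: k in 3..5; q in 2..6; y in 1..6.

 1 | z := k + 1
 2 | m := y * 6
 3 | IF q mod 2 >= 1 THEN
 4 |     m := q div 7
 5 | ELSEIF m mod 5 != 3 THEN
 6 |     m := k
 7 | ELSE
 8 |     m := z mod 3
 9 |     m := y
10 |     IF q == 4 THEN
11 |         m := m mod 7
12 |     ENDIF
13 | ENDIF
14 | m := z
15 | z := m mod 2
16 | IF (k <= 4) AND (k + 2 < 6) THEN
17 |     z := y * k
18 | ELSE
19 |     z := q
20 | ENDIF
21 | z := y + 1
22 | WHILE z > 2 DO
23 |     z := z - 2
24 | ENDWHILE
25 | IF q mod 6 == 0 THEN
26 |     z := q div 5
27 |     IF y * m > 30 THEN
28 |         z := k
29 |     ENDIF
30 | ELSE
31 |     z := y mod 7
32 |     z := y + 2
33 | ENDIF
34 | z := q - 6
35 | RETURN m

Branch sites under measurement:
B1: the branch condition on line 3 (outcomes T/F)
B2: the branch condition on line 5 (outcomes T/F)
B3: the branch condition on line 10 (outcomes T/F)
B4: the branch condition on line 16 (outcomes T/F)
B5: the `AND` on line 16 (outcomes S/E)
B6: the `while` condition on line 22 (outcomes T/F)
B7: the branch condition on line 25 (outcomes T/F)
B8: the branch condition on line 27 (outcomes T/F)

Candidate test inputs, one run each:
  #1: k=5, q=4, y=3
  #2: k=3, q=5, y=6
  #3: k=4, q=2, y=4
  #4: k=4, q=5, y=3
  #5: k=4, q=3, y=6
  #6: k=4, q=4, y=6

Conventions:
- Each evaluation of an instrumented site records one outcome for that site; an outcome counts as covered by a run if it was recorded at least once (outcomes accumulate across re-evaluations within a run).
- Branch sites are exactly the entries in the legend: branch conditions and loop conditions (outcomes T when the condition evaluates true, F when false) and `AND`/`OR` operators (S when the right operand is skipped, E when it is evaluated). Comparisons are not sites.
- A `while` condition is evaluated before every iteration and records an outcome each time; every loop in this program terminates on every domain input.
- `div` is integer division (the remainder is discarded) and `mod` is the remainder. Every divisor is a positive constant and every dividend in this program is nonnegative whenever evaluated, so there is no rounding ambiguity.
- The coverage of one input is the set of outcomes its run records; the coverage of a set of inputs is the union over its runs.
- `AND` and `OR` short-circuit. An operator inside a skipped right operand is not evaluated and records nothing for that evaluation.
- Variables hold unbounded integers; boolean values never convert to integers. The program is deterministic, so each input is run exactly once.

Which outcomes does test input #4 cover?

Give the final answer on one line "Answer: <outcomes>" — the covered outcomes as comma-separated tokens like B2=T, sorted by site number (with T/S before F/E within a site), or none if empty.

Tracing the run of input #4 (k=4, q=5, y=3):
  B1->T, B5->E, B4->F, B6->T, B6->F, B7->F
deduplicating events, the covered set is: B1=T, B4=F, B5=E, B6=T, B6=F, B7=F

Answer: B1=T, B4=F, B5=E, B6=T, B6=F, B7=F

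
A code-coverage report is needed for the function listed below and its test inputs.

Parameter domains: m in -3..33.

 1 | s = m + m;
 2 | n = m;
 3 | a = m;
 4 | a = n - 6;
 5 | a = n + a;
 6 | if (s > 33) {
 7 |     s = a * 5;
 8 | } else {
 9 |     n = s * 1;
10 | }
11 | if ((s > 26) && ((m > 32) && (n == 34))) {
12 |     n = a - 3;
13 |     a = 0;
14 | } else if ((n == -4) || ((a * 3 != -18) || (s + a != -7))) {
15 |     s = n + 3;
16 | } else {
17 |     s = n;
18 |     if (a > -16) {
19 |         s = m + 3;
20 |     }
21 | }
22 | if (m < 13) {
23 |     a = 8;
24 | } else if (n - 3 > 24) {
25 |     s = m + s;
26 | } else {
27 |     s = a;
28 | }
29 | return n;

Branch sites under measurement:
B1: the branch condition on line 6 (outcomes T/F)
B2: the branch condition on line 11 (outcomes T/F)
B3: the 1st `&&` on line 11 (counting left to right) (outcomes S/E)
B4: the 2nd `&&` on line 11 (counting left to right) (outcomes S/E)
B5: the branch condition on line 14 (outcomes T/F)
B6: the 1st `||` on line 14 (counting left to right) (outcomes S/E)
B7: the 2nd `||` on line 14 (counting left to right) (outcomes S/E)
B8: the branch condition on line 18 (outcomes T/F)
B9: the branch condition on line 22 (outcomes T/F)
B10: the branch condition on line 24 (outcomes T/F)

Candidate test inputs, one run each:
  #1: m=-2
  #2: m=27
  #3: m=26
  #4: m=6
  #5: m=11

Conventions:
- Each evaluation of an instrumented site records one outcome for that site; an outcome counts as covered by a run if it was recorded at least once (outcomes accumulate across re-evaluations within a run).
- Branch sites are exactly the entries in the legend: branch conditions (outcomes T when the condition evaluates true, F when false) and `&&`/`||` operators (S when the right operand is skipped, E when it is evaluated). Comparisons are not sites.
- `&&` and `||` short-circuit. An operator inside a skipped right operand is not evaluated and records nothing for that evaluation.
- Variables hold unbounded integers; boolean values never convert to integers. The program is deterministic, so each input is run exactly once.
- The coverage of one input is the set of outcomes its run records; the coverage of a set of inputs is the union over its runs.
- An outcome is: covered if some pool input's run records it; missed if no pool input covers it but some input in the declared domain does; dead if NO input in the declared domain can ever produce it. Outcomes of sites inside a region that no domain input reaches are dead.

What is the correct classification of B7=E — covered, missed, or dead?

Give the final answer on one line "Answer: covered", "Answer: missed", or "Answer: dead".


no pool input records B7=E
but domain input (m=0) does record it -> reachable, so missed
Answer: missed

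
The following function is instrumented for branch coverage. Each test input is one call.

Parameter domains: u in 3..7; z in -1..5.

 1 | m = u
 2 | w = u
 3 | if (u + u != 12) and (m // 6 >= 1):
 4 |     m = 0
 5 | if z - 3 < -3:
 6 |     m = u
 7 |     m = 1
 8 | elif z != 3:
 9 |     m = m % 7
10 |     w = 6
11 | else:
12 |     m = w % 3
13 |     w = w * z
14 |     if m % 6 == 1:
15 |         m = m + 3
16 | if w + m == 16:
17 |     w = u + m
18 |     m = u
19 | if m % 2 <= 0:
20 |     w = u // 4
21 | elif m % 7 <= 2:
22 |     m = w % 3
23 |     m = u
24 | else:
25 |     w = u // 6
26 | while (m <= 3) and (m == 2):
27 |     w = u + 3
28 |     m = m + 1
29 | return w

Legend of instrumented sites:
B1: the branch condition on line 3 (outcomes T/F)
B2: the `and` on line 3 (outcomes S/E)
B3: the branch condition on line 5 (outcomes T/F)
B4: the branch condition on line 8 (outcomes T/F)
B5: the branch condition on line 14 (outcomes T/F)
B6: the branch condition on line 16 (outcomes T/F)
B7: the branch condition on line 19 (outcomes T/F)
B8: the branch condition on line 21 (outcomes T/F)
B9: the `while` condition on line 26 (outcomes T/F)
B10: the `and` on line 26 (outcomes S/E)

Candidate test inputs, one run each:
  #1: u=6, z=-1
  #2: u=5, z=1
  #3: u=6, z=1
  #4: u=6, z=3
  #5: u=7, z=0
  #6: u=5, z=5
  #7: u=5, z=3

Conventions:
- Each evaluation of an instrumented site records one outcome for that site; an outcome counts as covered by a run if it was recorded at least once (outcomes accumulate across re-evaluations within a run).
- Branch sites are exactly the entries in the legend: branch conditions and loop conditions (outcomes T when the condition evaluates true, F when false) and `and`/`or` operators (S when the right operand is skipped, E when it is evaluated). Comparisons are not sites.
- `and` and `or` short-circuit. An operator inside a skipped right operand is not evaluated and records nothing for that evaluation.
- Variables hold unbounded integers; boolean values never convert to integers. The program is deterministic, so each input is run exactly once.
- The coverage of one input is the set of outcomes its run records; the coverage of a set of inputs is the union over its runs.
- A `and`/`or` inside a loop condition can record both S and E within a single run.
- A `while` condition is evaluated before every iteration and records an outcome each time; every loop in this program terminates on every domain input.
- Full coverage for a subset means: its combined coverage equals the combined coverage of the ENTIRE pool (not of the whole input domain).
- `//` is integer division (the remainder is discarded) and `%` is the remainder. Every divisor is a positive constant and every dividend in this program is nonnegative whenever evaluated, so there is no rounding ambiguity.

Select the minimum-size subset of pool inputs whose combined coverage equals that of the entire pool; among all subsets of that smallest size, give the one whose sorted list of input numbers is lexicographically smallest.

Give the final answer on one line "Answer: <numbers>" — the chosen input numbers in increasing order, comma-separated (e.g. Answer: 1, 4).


#1 (u=6, z=-1) -> B2->S, B1->F, B3->T, B6->F, B7->F, B8->T, B10->S, B9->F; covered: B1=F, B2=S, B3=T, B6=F, B7=F, B8=T, B9=F, B10=S
#2 (u=5, z=1) -> B2->E, B1->F, B3->F, B4->T, B6->F, B7->F, B8->F, B10->S, B9->F; covered: B1=F, B2=E, B3=F, B4=T, B6=F, B7=F, B8=F, B9=F, B10=S
#3 (u=6, z=1) -> B2->S, B1->F, B3->F, B4->T, B6->F, B7->T, B10->S, B9->F; covered: B1=F, B2=S, B3=F, B4=T, B6=F, B7=T, B9=F, B10=S
#4 (u=6, z=3) -> B2->S, B1->F, B3->F, B4->F, B5->F, B6->F, B7->T, B10->E, B9->F; covered: B1=F, B2=S, B3=F, B4=F, B5=F, B6=F, B7=T, B9=F, B10=E
#5 (u=7, z=0) -> B2->E, B1->T, B3->F, B4->T, B6->F, B7->T, B10->E, B9->F; covered: B1=T, B2=E, B3=F, B4=T, B6=F, B7=T, B9=F, B10=E
#6 (u=5, z=5) -> B2->E, B1->F, B3->F, B4->T, B6->F, B7->F, B8->F, B10->S, B9->F; covered: B1=F, B2=E, B3=F, B4=T, B6=F, B7=F, B8=F, B9=F, B10=S
#7 (u=5, z=3) -> B2->E, B1->F, B3->F, B4->F, B5->F, B6->F, B7->T, B10->E, B9->T, B10->E, B9->F; covered: B1=F, B2=E, B3=F, B4=F, B5=F, B6=F, B7=T, B9=T, B9=F, B10=E
union over all inputs: B1=T, B1=F, B2=S, B2=E, B3=T, B3=F, B4=T, B4=F, B5=F, B6=F, B7=T, B7=F, B8=T, B8=F, B9=T, B9=F, B10=S, B10=E (18 outcomes)
checked all size-1 subsets: none covers 18 outcomes (max 10/18)
checked all size-2 subsets: none covers 18 outcomes (max 15/18)
checked all size-3 subsets: none covers 18 outcomes (max 17/18)
the canonical winner is {1, 2, 5, 7}: size 4, full 18-outcome coverage, earliest index list among size-4 covers
Answer: 1, 2, 5, 7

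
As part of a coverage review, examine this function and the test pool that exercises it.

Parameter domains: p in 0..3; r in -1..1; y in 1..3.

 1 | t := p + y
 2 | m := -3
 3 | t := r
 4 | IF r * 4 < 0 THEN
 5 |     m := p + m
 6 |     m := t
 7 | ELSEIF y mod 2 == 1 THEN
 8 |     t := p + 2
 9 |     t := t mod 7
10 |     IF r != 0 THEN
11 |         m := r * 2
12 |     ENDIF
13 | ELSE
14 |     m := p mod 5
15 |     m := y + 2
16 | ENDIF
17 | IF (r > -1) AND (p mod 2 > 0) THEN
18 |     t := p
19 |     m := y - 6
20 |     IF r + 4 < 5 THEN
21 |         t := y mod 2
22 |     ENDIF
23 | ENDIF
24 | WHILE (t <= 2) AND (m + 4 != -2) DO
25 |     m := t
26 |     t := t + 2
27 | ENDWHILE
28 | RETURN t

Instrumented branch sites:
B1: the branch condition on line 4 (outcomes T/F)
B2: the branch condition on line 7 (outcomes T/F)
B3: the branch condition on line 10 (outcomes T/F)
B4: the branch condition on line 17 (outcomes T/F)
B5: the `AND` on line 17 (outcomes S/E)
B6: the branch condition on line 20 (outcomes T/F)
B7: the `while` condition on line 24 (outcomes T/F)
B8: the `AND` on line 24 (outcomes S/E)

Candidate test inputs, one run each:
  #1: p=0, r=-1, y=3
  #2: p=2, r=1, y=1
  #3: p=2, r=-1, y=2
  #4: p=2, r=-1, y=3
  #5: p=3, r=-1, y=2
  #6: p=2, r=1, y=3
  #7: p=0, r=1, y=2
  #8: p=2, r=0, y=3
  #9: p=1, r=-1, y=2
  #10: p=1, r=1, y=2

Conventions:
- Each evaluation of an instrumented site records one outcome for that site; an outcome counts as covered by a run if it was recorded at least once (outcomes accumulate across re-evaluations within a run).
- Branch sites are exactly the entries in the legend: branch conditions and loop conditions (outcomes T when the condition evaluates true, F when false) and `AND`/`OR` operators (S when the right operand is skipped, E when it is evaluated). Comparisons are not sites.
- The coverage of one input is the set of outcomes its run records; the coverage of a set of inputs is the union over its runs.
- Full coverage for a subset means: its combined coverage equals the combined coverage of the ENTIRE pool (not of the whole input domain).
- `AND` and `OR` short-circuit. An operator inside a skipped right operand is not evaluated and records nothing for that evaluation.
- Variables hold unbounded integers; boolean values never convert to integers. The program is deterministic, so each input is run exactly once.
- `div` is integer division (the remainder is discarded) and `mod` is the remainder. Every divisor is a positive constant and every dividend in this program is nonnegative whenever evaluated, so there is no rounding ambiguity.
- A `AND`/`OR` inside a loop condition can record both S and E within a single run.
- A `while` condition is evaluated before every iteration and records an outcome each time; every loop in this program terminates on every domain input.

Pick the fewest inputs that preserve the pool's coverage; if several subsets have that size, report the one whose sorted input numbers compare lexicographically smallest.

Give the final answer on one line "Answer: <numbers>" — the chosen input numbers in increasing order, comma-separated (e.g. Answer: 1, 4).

run #1 (p=0, r=-1, y=3) runs B1->T, B5->S, B4->F, B8->E, B7->T, B8->E, B7->T, B8->S, B7->F; records B1=T, B4=F, B5=S, B7=T, B7=F, B8=S, B8=E
run #2 (p=2, r=1, y=1) runs B1->F, B2->T, B3->T, B5->E, B4->F, B8->S, B7->F; records B1=F, B2=T, B3=T, B4=F, B5=E, B7=F, B8=S
run #3 (p=2, r=-1, y=2) runs B1->T, B5->S, B4->F, B8->E, B7->T, B8->E, B7->T, B8->S, B7->F; records B1=T, B4=F, B5=S, B7=T, B7=F, B8=S, B8=E
run #4 (p=2, r=-1, y=3) runs B1->T, B5->S, B4->F, B8->E, B7->T, B8->E, B7->T, B8->S, B7->F; records B1=T, B4=F, B5=S, B7=T, B7=F, B8=S, B8=E
run #5 (p=3, r=-1, y=2) runs B1->T, B5->S, B4->F, B8->E, B7->T, B8->E, B7->T, B8->S, B7->F; records B1=T, B4=F, B5=S, B7=T, B7=F, B8=S, B8=E
run #6 (p=2, r=1, y=3) runs B1->F, B2->T, B3->T, B5->E, B4->F, B8->S, B7->F; records B1=F, B2=T, B3=T, B4=F, B5=E, B7=F, B8=S
run #7 (p=0, r=1, y=2) runs B1->F, B2->F, B5->E, B4->F, B8->E, B7->T, B8->S, B7->F; records B1=F, B2=F, B4=F, B5=E, B7=T, B7=F, B8=S, B8=E
run #8 (p=2, r=0, y=3) runs B1->F, B2->T, B3->F, B5->E, B4->F, B8->S, B7->F; records B1=F, B2=T, B3=F, B4=F, B5=E, B7=F, B8=S
run #9 (p=1, r=-1, y=2) runs B1->T, B5->S, B4->F, B8->E, B7->T, B8->E, B7->T, B8->S, B7->F; records B1=T, B4=F, B5=S, B7=T, B7=F, B8=S, B8=E
run #10 (p=1, r=1, y=2) runs B1->F, B2->F, B5->E, B4->T, B6->F, B8->E, B7->T, B8->S, B7->F; records B1=F, B2=F, B4=T, B5=E, B6=F, B7=T, B7=F, B8=S, B8=E
together the pool reaches 15 outcomes: B1=T, B1=F, B2=T, B2=F, B3=T, B3=F, B4=T, B4=F, B5=S, B5=E, B6=F, B7=T, B7=F, B8=S, B8=E
no size-1 subset reaches all 15 outcomes (best union: 9/15)
no size-2 subset reaches all 15 outcomes (best union: 12/15)
no size-3 subset reaches all 15 outcomes (best union: 14/15)
the canonical winner is {1, 2, 8, 10}: size 4, full 15-outcome coverage, earliest index list among size-4 covers

Answer: 1, 2, 8, 10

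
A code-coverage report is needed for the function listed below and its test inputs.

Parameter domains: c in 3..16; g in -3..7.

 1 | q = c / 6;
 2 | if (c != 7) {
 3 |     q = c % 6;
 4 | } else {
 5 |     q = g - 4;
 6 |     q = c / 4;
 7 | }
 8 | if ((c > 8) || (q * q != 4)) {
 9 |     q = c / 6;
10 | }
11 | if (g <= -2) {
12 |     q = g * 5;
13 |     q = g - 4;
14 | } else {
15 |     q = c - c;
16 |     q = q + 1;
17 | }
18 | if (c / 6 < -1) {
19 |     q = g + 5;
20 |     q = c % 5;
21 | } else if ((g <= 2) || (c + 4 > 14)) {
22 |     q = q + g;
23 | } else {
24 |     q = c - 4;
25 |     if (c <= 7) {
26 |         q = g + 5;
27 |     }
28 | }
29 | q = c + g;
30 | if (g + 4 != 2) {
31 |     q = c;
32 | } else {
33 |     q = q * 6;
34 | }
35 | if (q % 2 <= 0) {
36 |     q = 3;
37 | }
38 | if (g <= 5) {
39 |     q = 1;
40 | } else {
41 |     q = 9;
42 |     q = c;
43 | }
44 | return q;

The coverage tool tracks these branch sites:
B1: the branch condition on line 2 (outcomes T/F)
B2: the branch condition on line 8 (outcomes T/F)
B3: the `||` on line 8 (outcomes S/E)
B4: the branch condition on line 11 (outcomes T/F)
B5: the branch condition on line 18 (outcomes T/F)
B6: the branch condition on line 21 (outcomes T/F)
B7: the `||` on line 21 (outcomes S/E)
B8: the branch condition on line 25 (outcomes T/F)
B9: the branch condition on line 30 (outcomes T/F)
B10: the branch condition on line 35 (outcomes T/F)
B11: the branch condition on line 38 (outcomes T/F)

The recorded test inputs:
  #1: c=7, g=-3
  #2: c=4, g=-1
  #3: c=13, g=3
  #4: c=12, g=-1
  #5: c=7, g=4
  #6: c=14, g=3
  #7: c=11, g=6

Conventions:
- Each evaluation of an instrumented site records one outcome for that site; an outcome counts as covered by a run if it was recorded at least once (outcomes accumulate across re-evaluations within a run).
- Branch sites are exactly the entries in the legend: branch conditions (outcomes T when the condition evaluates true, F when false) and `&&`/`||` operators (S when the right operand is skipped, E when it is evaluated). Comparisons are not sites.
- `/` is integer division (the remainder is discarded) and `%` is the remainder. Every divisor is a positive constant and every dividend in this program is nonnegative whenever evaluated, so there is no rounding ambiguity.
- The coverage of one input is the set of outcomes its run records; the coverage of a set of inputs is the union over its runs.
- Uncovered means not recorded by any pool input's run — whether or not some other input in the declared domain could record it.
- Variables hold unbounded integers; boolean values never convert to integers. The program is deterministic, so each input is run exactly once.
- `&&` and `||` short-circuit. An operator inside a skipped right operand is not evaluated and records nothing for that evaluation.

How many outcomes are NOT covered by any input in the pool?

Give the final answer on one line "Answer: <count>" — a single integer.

test 1 (c=7, g=-3) hits B1=F, B2=T, B3=E, B4=T, B5=F, B6=T, B7=S, B9=T, B10=F, B11=T
test 2 (c=4, g=-1) hits B1=T, B2=T, B3=E, B4=F, B5=F, B6=T, B7=S, B9=T, B10=T, B11=T
test 3 (c=13, g=3) hits B1=T, B2=T, B3=S, B4=F, B5=F, B6=T, B7=E, B9=T, B10=F, B11=T
test 4 (c=12, g=-1) hits B1=T, B2=T, B3=S, B4=F, B5=F, B6=T, B7=S, B9=T, B10=T, B11=T
test 5 (c=7, g=4) hits B1=F, B2=T, B3=E, B4=F, B5=F, B6=F, B7=E, B8=T, B9=T, B10=F, B11=T
test 6 (c=14, g=3) hits B1=T, B2=T, B3=S, B4=F, B5=F, B6=T, B7=E, B9=T, B10=T, B11=T
test 7 (c=11, g=6) hits B1=T, B2=T, B3=S, B4=F, B5=F, B6=T, B7=E, B9=T, B10=F, B11=F
union over the pool: B1=T, B1=F, B2=T, B3=S, B3=E, B4=T, B4=F, B5=F, B6=T, B6=F, B7=S, B7=E, B8=T, B9=T, B10=T, B10=F, B11=T, B11=F
uncovered (4 of 22): B2=F, B5=T, B8=F, B9=F

Answer: 4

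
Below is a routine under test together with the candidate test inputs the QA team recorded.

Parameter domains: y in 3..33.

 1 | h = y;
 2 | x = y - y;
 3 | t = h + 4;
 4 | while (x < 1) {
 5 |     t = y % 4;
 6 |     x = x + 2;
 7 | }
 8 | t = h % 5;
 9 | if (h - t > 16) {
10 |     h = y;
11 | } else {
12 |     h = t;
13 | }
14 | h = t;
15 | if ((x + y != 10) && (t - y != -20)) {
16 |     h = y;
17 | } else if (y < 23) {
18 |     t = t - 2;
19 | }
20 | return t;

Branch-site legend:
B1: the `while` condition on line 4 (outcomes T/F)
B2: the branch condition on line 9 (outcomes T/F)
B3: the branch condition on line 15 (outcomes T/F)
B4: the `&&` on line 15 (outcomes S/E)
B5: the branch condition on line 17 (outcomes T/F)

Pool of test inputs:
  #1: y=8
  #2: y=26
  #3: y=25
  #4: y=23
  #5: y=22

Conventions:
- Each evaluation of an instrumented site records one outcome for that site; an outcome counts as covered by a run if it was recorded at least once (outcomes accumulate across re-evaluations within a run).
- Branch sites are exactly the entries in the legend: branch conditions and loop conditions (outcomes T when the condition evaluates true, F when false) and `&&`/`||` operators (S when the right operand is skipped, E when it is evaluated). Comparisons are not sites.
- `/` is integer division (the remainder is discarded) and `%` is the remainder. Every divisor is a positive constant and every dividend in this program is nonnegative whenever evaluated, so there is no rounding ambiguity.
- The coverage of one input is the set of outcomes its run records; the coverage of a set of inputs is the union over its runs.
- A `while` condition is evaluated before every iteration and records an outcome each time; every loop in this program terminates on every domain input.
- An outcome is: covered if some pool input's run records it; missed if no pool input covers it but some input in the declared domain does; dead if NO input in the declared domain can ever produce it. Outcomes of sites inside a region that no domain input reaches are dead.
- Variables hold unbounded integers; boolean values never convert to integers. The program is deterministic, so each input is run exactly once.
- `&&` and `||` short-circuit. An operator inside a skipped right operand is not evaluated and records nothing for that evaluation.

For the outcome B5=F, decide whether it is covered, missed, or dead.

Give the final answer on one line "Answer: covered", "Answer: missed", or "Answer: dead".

B5=F is recorded by pool input(s) 4 -> covered

Answer: covered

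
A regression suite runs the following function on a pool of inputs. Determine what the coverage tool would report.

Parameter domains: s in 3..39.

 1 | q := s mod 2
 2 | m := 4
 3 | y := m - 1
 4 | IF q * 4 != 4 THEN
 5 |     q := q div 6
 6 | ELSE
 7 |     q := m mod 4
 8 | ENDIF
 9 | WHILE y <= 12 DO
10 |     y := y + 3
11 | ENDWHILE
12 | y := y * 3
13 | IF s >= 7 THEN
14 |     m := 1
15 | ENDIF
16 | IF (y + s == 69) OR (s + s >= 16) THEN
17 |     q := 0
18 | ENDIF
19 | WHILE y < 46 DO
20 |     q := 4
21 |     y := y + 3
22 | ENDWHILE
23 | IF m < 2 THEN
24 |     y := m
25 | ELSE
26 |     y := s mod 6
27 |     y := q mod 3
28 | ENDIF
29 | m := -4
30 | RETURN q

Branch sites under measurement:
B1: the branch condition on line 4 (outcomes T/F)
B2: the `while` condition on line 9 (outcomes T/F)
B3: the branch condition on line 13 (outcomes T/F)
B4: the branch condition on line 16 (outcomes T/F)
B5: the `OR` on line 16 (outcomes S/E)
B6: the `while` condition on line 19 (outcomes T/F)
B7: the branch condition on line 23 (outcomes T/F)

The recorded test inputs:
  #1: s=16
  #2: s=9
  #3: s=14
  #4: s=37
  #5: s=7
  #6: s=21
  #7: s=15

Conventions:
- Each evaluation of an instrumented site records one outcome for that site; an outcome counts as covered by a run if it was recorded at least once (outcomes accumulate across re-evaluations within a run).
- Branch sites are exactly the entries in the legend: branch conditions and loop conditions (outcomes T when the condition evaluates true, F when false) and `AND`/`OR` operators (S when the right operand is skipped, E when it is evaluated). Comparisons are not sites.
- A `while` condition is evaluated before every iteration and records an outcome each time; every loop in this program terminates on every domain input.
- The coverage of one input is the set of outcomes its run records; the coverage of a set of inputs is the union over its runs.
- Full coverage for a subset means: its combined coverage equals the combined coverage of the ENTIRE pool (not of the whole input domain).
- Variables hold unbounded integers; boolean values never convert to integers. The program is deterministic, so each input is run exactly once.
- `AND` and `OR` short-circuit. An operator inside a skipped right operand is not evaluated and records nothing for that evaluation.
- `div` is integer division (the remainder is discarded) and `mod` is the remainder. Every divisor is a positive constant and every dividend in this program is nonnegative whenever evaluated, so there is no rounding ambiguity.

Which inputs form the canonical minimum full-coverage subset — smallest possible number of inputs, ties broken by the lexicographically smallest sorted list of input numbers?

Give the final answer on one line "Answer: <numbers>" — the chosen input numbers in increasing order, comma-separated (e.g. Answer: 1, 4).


#1 (s=16) -> B1->T, B2->T, B2->T, B2->T, B2->T, B2->F, B3->T, B5->E, B4->T, B6->T, B6->F, B7->T; covered: B1=T, B2=T, B2=F, B3=T, B4=T, B5=E, B6=T, B6=F, B7=T
#2 (s=9) -> B1->F, B2->T, B2->T, B2->T, B2->T, B2->F, B3->T, B5->E, B4->T, B6->T, B6->F, B7->T; covered: B1=F, B2=T, B2=F, B3=T, B4=T, B5=E, B6=T, B6=F, B7=T
#3 (s=14) -> B1->T, B2->T, B2->T, B2->T, B2->T, B2->F, B3->T, B5->E, B4->T, B6->T, B6->F, B7->T; covered: B1=T, B2=T, B2=F, B3=T, B4=T, B5=E, B6=T, B6=F, B7=T
#4 (s=37) -> B1->F, B2->T, B2->T, B2->T, B2->T, B2->F, B3->T, B5->E, B4->T, B6->T, B6->F, B7->T; covered: B1=F, B2=T, B2=F, B3=T, B4=T, B5=E, B6=T, B6=F, B7=T
#5 (s=7) -> B1->F, B2->T, B2->T, B2->T, B2->T, B2->F, B3->T, B5->E, B4->F, B6->T, B6->F, B7->T; covered: B1=F, B2=T, B2=F, B3=T, B4=F, B5=E, B6=T, B6=F, B7=T
#6 (s=21) -> B1->F, B2->T, B2->T, B2->T, B2->T, B2->F, B3->T, B5->E, B4->T, B6->T, B6->F, B7->T; covered: B1=F, B2=T, B2=F, B3=T, B4=T, B5=E, B6=T, B6=F, B7=T
#7 (s=15) -> B1->F, B2->T, B2->T, B2->T, B2->T, B2->F, B3->T, B5->E, B4->T, B6->T, B6->F, B7->T; covered: B1=F, B2=T, B2=F, B3=T, B4=T, B5=E, B6=T, B6=F, B7=T
together the pool reaches 11 outcomes: B1=T, B1=F, B2=T, B2=F, B3=T, B4=T, B4=F, B5=E, B6=T, B6=F, B7=T
no size-1 subset reaches all 11 outcomes (best union: 9/11)
size 2: inputs {1, 5} cover all 11 outcomes, and no lexicographically smaller subset of this size does
Answer: 1, 5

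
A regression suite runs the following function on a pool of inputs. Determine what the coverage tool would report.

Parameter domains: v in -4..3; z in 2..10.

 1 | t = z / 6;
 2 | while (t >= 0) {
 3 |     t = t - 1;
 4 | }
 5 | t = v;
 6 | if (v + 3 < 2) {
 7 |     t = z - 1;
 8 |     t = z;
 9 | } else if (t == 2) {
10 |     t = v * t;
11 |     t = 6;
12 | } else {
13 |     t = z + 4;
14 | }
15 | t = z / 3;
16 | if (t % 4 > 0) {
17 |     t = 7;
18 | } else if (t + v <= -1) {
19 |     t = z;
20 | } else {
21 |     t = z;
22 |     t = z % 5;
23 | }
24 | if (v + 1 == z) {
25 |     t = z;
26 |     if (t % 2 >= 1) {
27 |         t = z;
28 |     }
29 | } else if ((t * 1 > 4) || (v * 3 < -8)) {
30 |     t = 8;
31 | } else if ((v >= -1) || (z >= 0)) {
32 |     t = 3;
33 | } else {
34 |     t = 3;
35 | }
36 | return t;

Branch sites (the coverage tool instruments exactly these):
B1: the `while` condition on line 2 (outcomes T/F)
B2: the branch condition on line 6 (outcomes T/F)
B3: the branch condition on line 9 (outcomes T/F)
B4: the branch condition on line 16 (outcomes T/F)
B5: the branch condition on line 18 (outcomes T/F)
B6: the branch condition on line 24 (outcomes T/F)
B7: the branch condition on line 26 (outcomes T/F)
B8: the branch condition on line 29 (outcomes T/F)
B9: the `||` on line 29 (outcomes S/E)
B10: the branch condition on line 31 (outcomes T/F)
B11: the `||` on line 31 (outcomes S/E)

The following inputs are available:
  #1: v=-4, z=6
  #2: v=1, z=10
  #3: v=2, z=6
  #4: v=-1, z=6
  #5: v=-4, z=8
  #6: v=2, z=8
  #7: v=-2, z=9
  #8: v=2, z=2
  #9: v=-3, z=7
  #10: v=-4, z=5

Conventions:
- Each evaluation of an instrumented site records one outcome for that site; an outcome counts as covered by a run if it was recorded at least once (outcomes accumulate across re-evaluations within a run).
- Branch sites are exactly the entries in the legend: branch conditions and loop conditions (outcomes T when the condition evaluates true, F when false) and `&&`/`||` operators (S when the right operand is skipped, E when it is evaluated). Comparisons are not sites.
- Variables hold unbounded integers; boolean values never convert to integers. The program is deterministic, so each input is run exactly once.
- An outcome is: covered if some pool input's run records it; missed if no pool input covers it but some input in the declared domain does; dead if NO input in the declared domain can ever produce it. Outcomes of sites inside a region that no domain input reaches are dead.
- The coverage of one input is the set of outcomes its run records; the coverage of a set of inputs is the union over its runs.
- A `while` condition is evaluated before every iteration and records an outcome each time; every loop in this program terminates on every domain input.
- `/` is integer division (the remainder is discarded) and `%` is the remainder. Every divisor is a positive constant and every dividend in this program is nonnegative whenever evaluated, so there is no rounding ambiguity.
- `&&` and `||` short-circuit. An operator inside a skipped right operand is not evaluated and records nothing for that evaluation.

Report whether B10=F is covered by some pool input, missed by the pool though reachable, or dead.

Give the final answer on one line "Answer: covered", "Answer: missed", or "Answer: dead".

no pool input records B10=F
checking all 72 inputs in the declared domain: B10=F is never recorded -> dead

Answer: dead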